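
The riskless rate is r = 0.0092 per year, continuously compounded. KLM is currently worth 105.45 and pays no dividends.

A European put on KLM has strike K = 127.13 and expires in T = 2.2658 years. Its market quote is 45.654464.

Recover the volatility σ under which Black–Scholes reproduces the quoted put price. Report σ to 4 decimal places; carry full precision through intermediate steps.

At σ = 0.5260 the Black–Scholes value reproduces the quote:
σ√T = 0.526·√2.2658 = 0.791765
d₁ = (ln(S/K) + (r+σ²/2)T) / (σ√T) = (ln(105.45/127.13) + (0.0092+0.526²/2)·2.2658) / 0.791765 = (-0.186973 + 0.334292) / 0.791765 = 0.186063
d₂ = d₁ − σ√T = 0.186063 − 0.791765 = -0.605702
e^{−rT} = 0.979370
N(−d₁) = 0.426198,  N(−d₂) = 0.727644
V = K·e^{−rT}·N(−d₂) − S·N(−d₁) = 90.597006 − 44.942541 = 45.654464 (equal to the quote); since ∂V/∂σ > 0 for all σ, the implied volatility is unique

sigma = 0.5260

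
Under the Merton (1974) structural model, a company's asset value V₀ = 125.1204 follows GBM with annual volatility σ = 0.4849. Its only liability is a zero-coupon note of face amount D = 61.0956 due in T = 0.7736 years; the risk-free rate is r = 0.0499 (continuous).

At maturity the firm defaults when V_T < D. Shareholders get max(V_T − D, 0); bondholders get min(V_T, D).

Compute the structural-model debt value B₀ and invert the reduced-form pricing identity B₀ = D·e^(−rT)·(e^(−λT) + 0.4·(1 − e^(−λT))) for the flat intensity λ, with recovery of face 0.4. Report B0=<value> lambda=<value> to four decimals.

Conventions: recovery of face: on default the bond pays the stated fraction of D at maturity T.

B0=58.2306 lambda=0.0204

Apply the equity-as-call identities (strike 61.0956, horizon 0.7736 years):
d₁ = [ln(V₀/D) + (r + σ²/2)T] / (σ√T)
   = [ln(125.1204/61.0956) + (0.0499 + 0.5·0.4849²)·0.7736] / (0.4849·√0.7736)
   = [0.716837 + 0.129550] / 0.426492 = 1.984534
d₂ = d₁ − σ√T = 1.984534 − 0.426492 = 1.558042
N(d₁) = 0.976402,  N(d₂) = 0.940388,  e^(−rT) = 0.962133
E₀ = V₀·N(d₁) − D·e^(−rT)·N(d₂)
   = 125.1204·0.976402 − 61.0956·0.962133·0.940388 = 66.889792
B₀ = V₀ − E₀ = 125.1204 − 66.889792 = 58.230608
e^(−λT) = (B₀·e^(rT)/D − 0.4)/(1 − 0.4) = (58.2306·1.039357/61.0956 − 0.4)/0.6 = 0.98436344
λ = −ln(0.98436344)/0.7736 = 0.020372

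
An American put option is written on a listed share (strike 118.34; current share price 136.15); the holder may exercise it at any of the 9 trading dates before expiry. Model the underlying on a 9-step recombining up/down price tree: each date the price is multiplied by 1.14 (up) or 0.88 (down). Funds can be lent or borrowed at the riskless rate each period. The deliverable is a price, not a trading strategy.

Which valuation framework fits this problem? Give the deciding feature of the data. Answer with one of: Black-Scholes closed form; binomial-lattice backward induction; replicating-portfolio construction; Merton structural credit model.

Key observation: the defining feature is the embedded early-exercise option across 9 discrete dates on the spot-136.15 tree; pricing the strike-118.34 put means working backward with an exercise test at every node.

framework: binomial-lattice backward induction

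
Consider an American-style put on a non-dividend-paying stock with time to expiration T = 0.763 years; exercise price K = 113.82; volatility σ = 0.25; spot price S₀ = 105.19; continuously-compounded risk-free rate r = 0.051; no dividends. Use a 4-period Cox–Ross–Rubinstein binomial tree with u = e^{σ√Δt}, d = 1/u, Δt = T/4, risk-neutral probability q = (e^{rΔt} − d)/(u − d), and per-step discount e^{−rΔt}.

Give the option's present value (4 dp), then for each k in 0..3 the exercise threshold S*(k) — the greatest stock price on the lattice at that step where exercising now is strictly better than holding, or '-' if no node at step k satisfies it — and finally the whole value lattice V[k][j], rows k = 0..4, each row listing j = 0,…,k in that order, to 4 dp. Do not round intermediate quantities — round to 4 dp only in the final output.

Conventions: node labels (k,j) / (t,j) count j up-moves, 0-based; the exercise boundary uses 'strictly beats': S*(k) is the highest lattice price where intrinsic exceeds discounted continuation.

Δt=0.19075, u=1.11537, d=0.89656, q=0.51741, disc=e^(-rΔt)=0.99032
k=4 terminal: V=max(K-S,0) → 45.8532 29.2657 8.6300 0.0000 0.0000
k=3: j=0 S=75.8082 intr=38.0118 cont=36.9099 V=38.0118[EX]; j=1 S=94.3094 intr=19.5106 cont=18.4087 V=19.5106[EX]; j=2 S=117.3259 intr=0.0000 cont=4.1245 V=4.1245[hold]; j=3 S=145.9597 intr=0.0000 cont=0.0000 V=0.0000[hold]  S*(3)=94.3094
k=2: j=0 S=84.5543 intr=29.2657 cont=28.1638 V=29.2657[EX]; j=1 S=105.1900 intr=8.6300 cont=11.4379 V=11.4379[hold]; j=2 S=130.8619 intr=0.0000 cont=1.9712 V=1.9712[hold]  S*(2)=84.5543
k=1: j=0 S=94.3094 intr=19.5106 cont=19.8474 V=19.8474[hold]; j=1 S=117.3259 intr=0.0000 cont=6.4764 V=6.4764[hold]  S*(1)=-
k=0: j=0 S=105.1900 intr=8.6300 cont=12.8040 V=12.8040[hold]  S*(0)=-

price = 12.8040
boundary = - - 84.5543 94.3094
tree:
12.8040
19.8474 6.4764
29.2657 11.4379 1.9712
38.0118 19.5106 4.1245 0.0000
45.8532 29.2657 8.6300 0.0000 0.0000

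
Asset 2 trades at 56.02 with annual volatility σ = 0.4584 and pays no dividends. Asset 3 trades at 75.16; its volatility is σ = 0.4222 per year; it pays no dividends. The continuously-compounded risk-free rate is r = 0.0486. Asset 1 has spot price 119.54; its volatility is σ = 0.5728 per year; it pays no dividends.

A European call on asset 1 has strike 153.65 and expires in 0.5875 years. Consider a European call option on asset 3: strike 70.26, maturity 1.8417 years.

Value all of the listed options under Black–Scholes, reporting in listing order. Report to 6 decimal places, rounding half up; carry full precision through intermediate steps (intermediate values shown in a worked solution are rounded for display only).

[asset 1 call K=153.65]
σ√T = 0.5728·√0.5875 = 0.439043
d₁ = (ln(S/K) + (r+σ²/2)T) / (σ√T) = (ln(119.54/153.65) + (0.0486+0.5728²/2)·0.5875) / 0.439043 = (-0.251026 + 0.124932) / 0.439043 = -0.287203
d₂ = d₁ − σ√T = -0.287203 − 0.439043 = -0.726246
e^{−rT} = 0.971851
N(d₁) = 0.386978,  N(d₂) = 0.233844
price = S·N(d₁) − K·e^{−rT}·N(d₂) = 46.259405 − 34.918748 = 11.340657
[asset 3 call K=70.26]
σ√T = 0.4222·√1.8417 = 0.572964
d₁ = (ln(S/K) + (r+σ²/2)T) / (σ√T) = (ln(75.16/70.26) + (0.0486+0.4222²/2)·1.8417) / 0.572964 = (0.067417 + 0.253651) / 0.572964 = 0.560362
d₂ = d₁ − σ√T = 0.560362 − 0.572964 = -0.012603
e^{−rT} = 0.914382
N(d₁) = 0.712384,  N(d₂) = 0.494972
price = S·N(d₁) − K·e^{−rT}·N(d₂) = 53.542751 − 31.799247 = 21.743504

price(asset 1 call K=153.65) = 11.340657
price(asset 3 call K=70.26) = 21.743504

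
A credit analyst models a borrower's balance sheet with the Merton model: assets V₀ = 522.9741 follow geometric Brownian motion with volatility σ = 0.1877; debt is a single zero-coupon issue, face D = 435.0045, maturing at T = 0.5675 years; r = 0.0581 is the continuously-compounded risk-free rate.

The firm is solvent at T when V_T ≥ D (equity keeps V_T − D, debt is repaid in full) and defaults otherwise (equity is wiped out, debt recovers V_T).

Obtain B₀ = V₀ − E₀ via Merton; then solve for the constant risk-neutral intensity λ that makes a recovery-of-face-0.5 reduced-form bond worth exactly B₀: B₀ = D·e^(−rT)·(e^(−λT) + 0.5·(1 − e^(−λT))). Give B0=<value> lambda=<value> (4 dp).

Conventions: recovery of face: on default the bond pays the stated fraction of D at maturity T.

B0=419.1074 lambda=0.0150

Apply the equity-as-call identities (strike 435.0045, horizon 0.5675 years):
d₁ = [ln(V₀/D) + (r + σ²/2)T] / (σ√T)
   = [ln(522.9741/435.0045) + (0.0581 + 0.5·0.1877²)·0.5675] / (0.1877·√0.5675)
   = [0.184176 + 0.042969] / 0.141399 = 1.606403
d₂ = d₁ − σ√T = 1.606403 − 0.141399 = 1.465003
N(d₁) = 0.945907,  N(d₂) = 0.928540,  e^(−rT) = 0.967566
E₀ = V₀·N(d₁) − D·e^(−rT)·N(d₂)
   = 522.9741·0.945907 − 435.0045·0.967566·0.928540 = 103.866677
B₀ = V₀ − E₀ = 522.9741 − 103.866677 = 419.107423
e^(−λT) = (B₀·e^(rT)/D − 0.5)/(1 − 0.5) = (419.1074·1.033521/435.0045 − 0.5)/0.5 = 0.99150327
λ = −ln(0.99150327)/0.5675 = 0.015036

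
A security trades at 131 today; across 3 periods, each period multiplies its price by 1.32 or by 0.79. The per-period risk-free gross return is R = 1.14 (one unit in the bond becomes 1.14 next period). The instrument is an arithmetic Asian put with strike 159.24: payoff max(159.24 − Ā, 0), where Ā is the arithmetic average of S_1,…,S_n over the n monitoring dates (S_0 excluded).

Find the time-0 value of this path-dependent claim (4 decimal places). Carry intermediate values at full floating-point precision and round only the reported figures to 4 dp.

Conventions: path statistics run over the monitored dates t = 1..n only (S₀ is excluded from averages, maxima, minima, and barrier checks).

price = 10.3365

Set p* = 0.6604 (from d < R < u); the path-dependent value is the discounted p*-expectation over all price paths.
Enumerate all 2^3 = 8 price paths (U = up ×1.32, D = down ×0.79); each path with k up-moves has probability p*^k·(1−p*)^(3−k).
DDD: Ā=83.2784, payoff=75.9616, prob=0.039173
UDD: Ā=139.1487, payoff=20.0913, prob=0.076170
DUD: Ā=116.0054, payoff=43.2346, prob=0.076170
UUD: Ā=193.8318, payoff=0.0000, prob=0.148109
DDU: Ā=97.7222, payoff=61.5178, prob=0.076170
UDU: Ā=163.2826, payoff=0.0000, prob=0.148109
DUU: Ā=140.1393, payoff=19.1007, prob=0.148109
UUU: Ā=234.1567, payoff=0.0000, prob=0.287989
Price = Σ prob·payoff / R^3 = 15.314033 / 1.481544 = 10.3365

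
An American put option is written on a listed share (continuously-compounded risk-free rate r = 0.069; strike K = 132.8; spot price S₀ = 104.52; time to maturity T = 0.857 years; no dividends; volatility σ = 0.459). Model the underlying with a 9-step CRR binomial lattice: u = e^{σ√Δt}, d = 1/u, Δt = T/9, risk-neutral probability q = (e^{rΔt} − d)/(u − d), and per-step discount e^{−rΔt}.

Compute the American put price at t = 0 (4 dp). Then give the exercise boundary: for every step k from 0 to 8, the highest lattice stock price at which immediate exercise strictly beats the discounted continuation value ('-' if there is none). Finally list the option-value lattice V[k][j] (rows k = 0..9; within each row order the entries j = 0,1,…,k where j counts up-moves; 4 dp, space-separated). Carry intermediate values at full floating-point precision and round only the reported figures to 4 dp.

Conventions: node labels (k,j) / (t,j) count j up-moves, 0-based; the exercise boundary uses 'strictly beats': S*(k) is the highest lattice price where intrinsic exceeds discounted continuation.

price = 33.6570
boundary = - - 78.7360 68.3378 78.7360 90.7165 78.7360 90.7165 104.5200
tree:
33.6570
43.2637 24.0263
54.0640 32.5098 15.4445
64.4622 42.6414 22.3125 8.4429
73.4873 54.0640 31.2257 13.2566 3.5033
81.3204 64.4622 42.0835 20.2487 6.0952 0.8294
88.1191 73.4873 54.0640 29.8649 10.4268 1.6302 0.0000
94.0199 81.3204 64.4622 42.0835 17.4408 3.2040 0.0000 0.0000
99.1414 88.1191 73.4873 54.0640 28.2800 6.2971 0.0000 0.0000 0.0000
103.5865 94.0199 81.3204 64.4622 42.0835 12.3762 0.0000 0.0000 0.0000 0.0000

Δt=0.09522  u=1.15216  d=0.86793  q=0.48784  discount=0.99345
step 9 (expiry): payoffs max(K−S,0) = 103.5865 94.0199 81.3204 64.4622 42.0835 12.3762 0.0000 0.0000 0.0000 0.0000
step 8: (k=8,j=0): S=33.6586, K−S=99.1414, hold=98.2717 ⇒ V=99.1414 exercise | (k=8,j=1): S=44.6809, K−S=88.1191, hold=87.2494 ⇒ V=88.1191 exercise | (k=8,j=2): S=59.3127, K−S=73.4873, hold=72.6176 ⇒ V=73.4873 exercise | (k=8,j=3): S=78.7360, K−S=54.0640, hold=53.1943 ⇒ V=54.0640 exercise | (k=8,j=4): S=104.5200, K−S=28.2800, hold=27.4103 ⇒ V=28.2800 exercise | (k=8,j=5): S=138.7475, K−S=0.0000, hold=6.2971 ⇒ V=6.2971 continue | (k=8,j=6): S=184.1836, K−S=0.0000, hold=0.0000 ⇒ V=0.0000 continue | (k=8,j=7): S=244.4988, K−S=0.0000, hold=0.0000 ⇒ V=0.0000 continue | (k=8,j=8): S=324.5656, K−S=0.0000, hold=0.0000 ⇒ V=0.0000 continue  boundary S*=104.5200
step 7: (k=7,j=0): S=38.7801, K−S=94.0199, hold=93.1502 ⇒ V=94.0199 exercise | (k=7,j=1): S=51.4796, K−S=81.3204, hold=80.4507 ⇒ V=81.3204 exercise | (k=7,j=2): S=68.3378, K−S=64.4622, hold=63.5926 ⇒ V=64.4622 exercise | (k=7,j=3): S=90.7165, K−S=42.0835, hold=41.2138 ⇒ V=42.0835 exercise | (k=7,j=4): S=120.4238, K−S=12.3762, hold=17.4408 ⇒ V=17.4408 continue | (k=7,j=5): S=159.8594, K−S=0.0000, hold=3.2040 ⇒ V=3.2040 continue | (k=7,j=6): S=212.2090, K−S=0.0000, hold=0.0000 ⇒ V=0.0000 continue | (k=7,j=7): S=281.7018, K−S=0.0000, hold=0.0000 ⇒ V=0.0000 continue  boundary S*=90.7165
step 6: (k=6,j=0): S=44.6809, K−S=88.1191, hold=87.2494 ⇒ V=88.1191 exercise | (k=6,j=1): S=59.3127, K−S=73.4873, hold=72.6176 ⇒ V=73.4873 exercise | (k=6,j=2): S=78.7360, K−S=54.0640, hold=53.1943 ⇒ V=54.0640 exercise | (k=6,j=3): S=104.5200, K−S=28.2800, hold=29.8649 ⇒ V=29.8649 continue | (k=6,j=4): S=138.7475, K−S=0.0000, hold=10.4268 ⇒ V=10.4268 continue | (k=6,j=5): S=184.1836, K−S=0.0000, hold=1.6302 ⇒ V=1.6302 continue | (k=6,j=6): S=244.4988, K−S=0.0000, hold=0.0000 ⇒ V=0.0000 continue  boundary S*=78.7360
step 5: (k=5,j=0): S=51.4796, K−S=81.3204, hold=80.4507 ⇒ V=81.3204 exercise | (k=5,j=1): S=68.3378, K−S=64.4622, hold=63.5926 ⇒ V=64.4622 exercise | (k=5,j=2): S=90.7165, K−S=42.0835, hold=41.9819 ⇒ V=42.0835 exercise | (k=5,j=3): S=120.4238, K−S=12.3762, hold=20.2487 ⇒ V=20.2487 continue | (k=5,j=4): S=159.8594, K−S=0.0000, hold=6.0952 ⇒ V=6.0952 continue | (k=5,j=5): S=212.2090, K−S=0.0000, hold=0.8294 ⇒ V=0.8294 continue  boundary S*=90.7165
step 4: (k=4,j=0): S=59.3127, K−S=73.4873, hold=72.6176 ⇒ V=73.4873 exercise | (k=4,j=1): S=78.7360, K−S=54.0640, hold=53.1943 ⇒ V=54.0640 exercise | (k=4,j=2): S=104.5200, K−S=28.2800, hold=31.2257 ⇒ V=31.2257 continue | (k=4,j=3): S=138.7475, K−S=0.0000, hold=13.2566 ⇒ V=13.2566 continue | (k=4,j=4): S=184.1836, K−S=0.0000, hold=3.5033 ⇒ V=3.5033 continue  boundary S*=78.7360
step 3: (k=3,j=0): S=68.3378, K−S=64.4622, hold=63.5926 ⇒ V=64.4622 exercise | (k=3,j=1): S=90.7165, K−S=42.0835, hold=42.6414 ⇒ V=42.6414 continue | (k=3,j=2): S=120.4238, K−S=12.3762, hold=22.3125 ⇒ V=22.3125 continue | (k=3,j=3): S=159.8594, K−S=0.0000, hold=8.4429 ⇒ V=8.4429 continue  boundary S*=68.3378
step 2: (k=2,j=0): S=78.7360, K−S=54.0640, hold=53.4647 ⇒ V=54.0640 exercise | (k=2,j=1): S=104.5200, K−S=28.2800, hold=32.5098 ⇒ V=32.5098 continue | (k=2,j=2): S=138.7475, K−S=0.0000, hold=15.4445 ⇒ V=15.4445 continue  boundary S*=78.7360
step 1: (k=1,j=0): S=90.7165, K−S=42.0835, hold=43.2637 ⇒ V=43.2637 continue | (k=1,j=1): S=120.4238, K−S=12.3762, hold=24.0263 ⇒ V=24.0263 continue  boundary S*=-
step 0: (k=0,j=0): S=104.5200, K−S=28.2800, hold=33.6570 ⇒ V=33.6570 continue  boundary S*=-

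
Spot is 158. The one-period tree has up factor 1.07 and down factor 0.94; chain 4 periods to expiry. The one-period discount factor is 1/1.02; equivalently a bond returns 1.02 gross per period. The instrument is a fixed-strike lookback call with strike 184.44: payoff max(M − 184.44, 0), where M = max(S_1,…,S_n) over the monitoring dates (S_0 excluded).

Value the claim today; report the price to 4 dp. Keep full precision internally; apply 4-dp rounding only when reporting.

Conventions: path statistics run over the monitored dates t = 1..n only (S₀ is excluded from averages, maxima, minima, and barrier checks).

Set p* = 0.6154 (from d < R < u); the path-dependent value is the discounted p*-expectation over all price paths.
Enumerate all 2^4 = 16 price paths (U = up ×1.07, D = down ×0.94); each path with k up-moves has probability p*^k·(1−p*)^(4−k).
DDDD: M=148.5200, payoff=0.0000, prob=0.021883
UDDD: M=169.0600, payoff=0.0000, prob=0.035013
DUDD: M=158.9164, payoff=0.0000, prob=0.035013
UUDD: M=180.8942, payoff=0.0000, prob=0.056020
DDUD: M=149.3814, payoff=0.0000, prob=0.035013
UDUD: M=170.0405, payoff=0.0000, prob=0.056020
DUUD: M=170.0405, payoff=0.0000, prob=0.056020
UUUD: M=193.5568, payoff=9.1168, prob=0.089633
DDDU: M=148.5200, payoff=0.0000, prob=0.035013
UDDU: M=169.0600, payoff=0.0000, prob=0.056020
DUDU: M=159.8381, payoff=0.0000, prob=0.056020
UUDU: M=181.9434, payoff=0.0000, prob=0.089633
DDUU: M=159.8381, payoff=0.0000, prob=0.056020
UDUU: M=181.9434, payoff=0.0000, prob=0.089633
DUUU: M=181.9434, payoff=0.0000, prob=0.089633
UUUU: M=207.1058, payoff=22.6658, prob=0.143412
Price = Σ prob·payoff / R^4 = 4.067714 / 1.082432 = 3.7579

price = 3.7579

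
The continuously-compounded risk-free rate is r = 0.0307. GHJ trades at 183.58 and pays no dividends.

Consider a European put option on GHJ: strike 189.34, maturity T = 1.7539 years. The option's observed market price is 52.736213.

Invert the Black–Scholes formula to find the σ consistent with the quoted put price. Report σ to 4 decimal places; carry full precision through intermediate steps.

sigma = 0.5858

At σ = 0.5858 the Black–Scholes value reproduces the quote:
σ√T = 0.5858·√1.7539 = 0.775804
d₁ = (ln(S/K) + (r+σ²/2)T) / (σ√T) = (ln(183.58/189.34) + (0.0307+0.5858²/2)·1.7539) / 0.775804 = (-0.030894 + 0.354780) / 0.775804 = 0.417485
d₂ = d₁ − σ√T = 0.417485 − 0.775804 = -0.358318
e^{−rT} = 0.947579
N(−d₁) = 0.338162,  N(−d₂) = 0.639947
V = K·e^{−rT}·N(−d₂) − S·N(−d₁) = 114.815950 − 62.079737 = 52.736213 (matching the quote); vega is positive throughout, so no other σ reproduces this price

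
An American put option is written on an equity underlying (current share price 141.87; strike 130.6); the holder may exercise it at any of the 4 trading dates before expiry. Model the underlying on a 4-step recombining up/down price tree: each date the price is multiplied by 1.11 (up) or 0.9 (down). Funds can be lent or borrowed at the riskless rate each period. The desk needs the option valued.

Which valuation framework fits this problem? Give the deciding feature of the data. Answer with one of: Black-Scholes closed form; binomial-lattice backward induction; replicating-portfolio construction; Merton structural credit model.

Key observation: the put (strike 130.6 on spot 141.87) is American-style on a 4-step discrete price model, so the early-exercise decision at every node requires stepwise backward valuation — a closed form cannot price the exercise right.

framework: binomial-lattice backward induction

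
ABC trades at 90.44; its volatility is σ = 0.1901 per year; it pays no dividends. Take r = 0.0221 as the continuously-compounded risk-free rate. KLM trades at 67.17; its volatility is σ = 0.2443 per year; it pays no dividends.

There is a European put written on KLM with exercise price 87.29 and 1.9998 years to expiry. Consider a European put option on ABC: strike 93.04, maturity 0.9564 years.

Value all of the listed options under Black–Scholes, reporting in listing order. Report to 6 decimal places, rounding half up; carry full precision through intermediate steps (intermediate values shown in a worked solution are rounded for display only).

price(KLM put K=87.29) = 20.464680
price(ABC put K=93.04) = 7.054344

[KLM put K=87.29]
σ√T = 0.2443·√1.9998 = 0.345475
d₁ = (ln(S/K) + (r+σ²/2)T) / (σ√T) = (ln(67.17/87.29) + (0.0221+0.2443²/2)·1.9998) / 0.345475 = (-0.262009 + 0.103872) / 0.345475 = -0.457738
d₂ = d₁ − σ√T = -0.457738 − 0.345475 = -0.803213
e^{−rT} = 0.956767
N(−d₁) = 0.676430,  N(−d₂) = 0.789074
price = K·e^{−rT}·N(−d₂) − S·N(−d₁) = 65.900461 − 45.435781 = 20.464680
[ABC put K=93.04]
σ√T = 0.1901·√0.9564 = 0.185910
d₁ = (ln(S/K) + (r+σ²/2)T) / (σ√T) = (ln(90.44/93.04) + (0.0221+0.1901²/2)·0.9564) / 0.185910 = (-0.028343 + 0.038418) / 0.185910 = 0.054192
d₂ = d₁ − σ√T = 0.054192 − 0.185910 = -0.131718
e^{−rT} = 0.979085
N(−d₁) = 0.478391,  N(−d₂) = 0.552396
price = K·e^{−rT}·N(−d₂) − S·N(−d₁) = 50.320042 − 43.265698 = 7.054344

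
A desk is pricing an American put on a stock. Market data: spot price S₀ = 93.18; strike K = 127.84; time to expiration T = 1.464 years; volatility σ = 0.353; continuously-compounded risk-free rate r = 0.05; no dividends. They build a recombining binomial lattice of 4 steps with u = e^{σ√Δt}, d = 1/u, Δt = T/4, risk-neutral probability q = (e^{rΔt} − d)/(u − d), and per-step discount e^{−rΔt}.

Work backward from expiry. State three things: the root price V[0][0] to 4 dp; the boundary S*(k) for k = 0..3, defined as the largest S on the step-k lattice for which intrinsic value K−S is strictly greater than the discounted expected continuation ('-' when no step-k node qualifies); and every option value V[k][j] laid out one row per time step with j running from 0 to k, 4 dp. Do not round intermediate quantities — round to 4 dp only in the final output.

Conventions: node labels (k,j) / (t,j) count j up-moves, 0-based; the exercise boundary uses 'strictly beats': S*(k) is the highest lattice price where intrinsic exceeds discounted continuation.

params: Δt=0.36600 u=1.23807 d=0.80771 q=0.48973 e^(-rΔt)=0.98187
t_4 payoffs: 88.1816 67.0505 34.6600 0.0000 0.0000
t_3: node(3,0) S=49.1000 payoff=78.7400 vs cont=76.4218 → 78.7400 [stop]  node(3,1) S=75.2620 payoff=52.5780 vs cont=50.2598 → 52.5780 [stop]  node(3,2) S=115.3638 payoff=12.4762 vs cont=17.3654 → 17.3654 [wait]  node(3,3) S=176.8331 payoff=0.0000 vs cont=0.0000 → 0.0000 [wait]  ⇒ S*(3)=75.2620
t_2: node(2,0) S=60.7895 payoff=67.0505 vs cont=64.7323 → 67.0505 [stop]  node(2,1) S=93.1800 payoff=34.6600 vs cont=34.6928 → 34.6928 [wait]  node(2,2) S=142.8291 payoff=0.0000 vs cont=8.7004 → 8.7004 [wait]  ⇒ S*(2)=60.7895
t_1: node(1,0) S=75.2620 payoff=52.5780 vs cont=50.2756 → 52.5780 [stop]  node(1,1) S=115.3638 payoff=12.4762 vs cont=21.5654 → 21.5654 [wait]  ⇒ S*(1)=75.2620
t_0: node(0,0) S=93.1800 payoff=34.6600 vs cont=36.7123 → 36.7123 [wait]  ⇒ S*(0)=-

price = 36.7123
boundary = - 75.2620 60.7895 75.2620
tree:
36.7123
52.5780 21.5654
67.0505 34.6928 8.7004
78.7400 52.5780 17.3654 0.0000
88.1816 67.0505 34.6600 0.0000 0.0000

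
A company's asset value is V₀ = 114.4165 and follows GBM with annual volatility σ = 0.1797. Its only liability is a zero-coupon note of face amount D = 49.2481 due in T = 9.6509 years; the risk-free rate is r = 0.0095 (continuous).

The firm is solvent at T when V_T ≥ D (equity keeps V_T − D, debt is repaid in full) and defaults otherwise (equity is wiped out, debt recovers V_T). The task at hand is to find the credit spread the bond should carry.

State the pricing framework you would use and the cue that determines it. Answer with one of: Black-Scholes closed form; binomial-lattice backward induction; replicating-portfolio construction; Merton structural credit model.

framework: Merton structural credit model

Key observation: the data describe a firm's assets (V₀ = 114.4165, GBM) and a single zero-coupon debt of face 49.2481, so credit quantities follow from equity-as-call in the structural model.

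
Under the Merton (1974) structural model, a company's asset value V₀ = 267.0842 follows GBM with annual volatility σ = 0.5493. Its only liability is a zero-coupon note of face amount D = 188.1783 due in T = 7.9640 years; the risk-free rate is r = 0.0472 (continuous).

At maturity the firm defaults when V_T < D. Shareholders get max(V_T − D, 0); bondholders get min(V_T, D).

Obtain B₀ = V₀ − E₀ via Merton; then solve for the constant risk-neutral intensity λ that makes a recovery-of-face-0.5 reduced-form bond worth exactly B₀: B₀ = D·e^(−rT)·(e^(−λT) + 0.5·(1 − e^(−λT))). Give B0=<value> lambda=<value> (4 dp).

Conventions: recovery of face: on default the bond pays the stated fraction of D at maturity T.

B0=77.5802 lambda=0.2016

With assets at 267.0842 and a single debt payment of 188.1783 at 7.9640 years:
d₁ = [ln(V₀/D) + (r + σ²/2)T] / (σ√T)
   = [ln(267.0842/188.1783) + (0.0472 + 0.5·0.5493²)·7.9640] / (0.5493·√7.9640)
   = [0.350174 + 1.577392] / 1.550155 = 1.243466
d₂ = d₁ − σ√T = 1.243466 − 1.550155 = -0.306689
N(d₁) = 0.893152,  N(d₂) = 0.379540,  e^(−rT) = 0.686670
E₀ = V₀·N(d₁) − D·e^(−rT)·N(d₂)
   = 267.0842·0.893152 − 188.1783·0.686670·0.379540 = 189.503955
B₀ = V₀ − E₀ = 267.0842 − 189.503955 = 77.580245
e^(−λT) = (B₀·e^(rT)/D − 0.5)/(1 − 0.5) = (77.5802·1.456303/188.1783 − 0.5)/0.5 = 0.20077875
λ = −ln(0.20077875)/7.9640 = 0.201601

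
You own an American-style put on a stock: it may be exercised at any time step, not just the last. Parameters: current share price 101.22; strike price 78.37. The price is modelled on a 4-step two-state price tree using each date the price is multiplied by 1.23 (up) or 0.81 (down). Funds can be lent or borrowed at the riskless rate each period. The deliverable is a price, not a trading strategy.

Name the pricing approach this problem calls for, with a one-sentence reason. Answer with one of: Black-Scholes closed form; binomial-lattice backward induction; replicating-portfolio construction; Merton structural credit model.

framework: binomial-lattice backward induction

Key observation: the defining feature is the embedded early-exercise option across 4 discrete dates on the spot-101.22 tree; pricing the strike-78.37 put means working backward with an exercise test at every node.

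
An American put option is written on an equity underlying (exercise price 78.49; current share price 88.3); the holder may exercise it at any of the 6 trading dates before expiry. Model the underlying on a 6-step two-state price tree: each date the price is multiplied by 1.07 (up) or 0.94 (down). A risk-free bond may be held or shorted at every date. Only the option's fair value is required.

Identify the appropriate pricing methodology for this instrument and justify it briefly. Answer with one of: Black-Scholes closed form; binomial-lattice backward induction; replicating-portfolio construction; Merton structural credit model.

Key observation: the exercise right at every one of the 6 steps is what matters: each node needs max(78.49 − S, continuation), which only the stepwise tree valuation starting from spot 88.3 delivers.

framework: binomial-lattice backward induction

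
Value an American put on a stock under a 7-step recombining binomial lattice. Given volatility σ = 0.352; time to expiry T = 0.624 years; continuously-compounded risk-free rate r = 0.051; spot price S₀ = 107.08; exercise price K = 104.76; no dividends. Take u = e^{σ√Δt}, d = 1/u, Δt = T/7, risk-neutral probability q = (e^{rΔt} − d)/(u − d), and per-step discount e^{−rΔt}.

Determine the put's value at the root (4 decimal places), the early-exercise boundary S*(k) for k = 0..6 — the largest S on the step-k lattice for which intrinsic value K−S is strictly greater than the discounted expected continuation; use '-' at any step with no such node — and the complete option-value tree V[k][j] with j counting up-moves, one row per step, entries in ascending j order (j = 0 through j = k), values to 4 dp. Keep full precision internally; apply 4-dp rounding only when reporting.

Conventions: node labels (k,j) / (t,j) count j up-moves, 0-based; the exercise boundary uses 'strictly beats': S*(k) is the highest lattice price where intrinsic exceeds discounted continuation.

price = 9.6039
boundary = - - - 78.1233 70.3296 78.1233 86.7807
tree:
9.6039
13.9661 5.2488
19.6604 8.2942 2.1950
26.6367 12.7351 3.8470 0.5324
34.4304 18.8555 6.6178 1.0599 0.0000
41.4466 26.6367 11.1029 2.1101 0.0000 0.0000
47.7629 34.4304 17.9793 4.2007 0.0000 0.0000 0.0000
53.4490 41.4466 26.6367 8.3625 0.0000 0.0000 0.0000 0.0000

Δt=0.08914, u=1.11082, d=0.90024, q=0.49539, disc=e^(-rΔt)=0.99546
k=7 terminal: V=max(K-S,0) → 53.4490 41.4466 26.6367 8.3625 0.0000 0.0000 0.0000 0.0000
k=6: j=0 S=56.9971 intr=47.7629 cont=47.2877 V=47.7629[EX]; j=1 S=70.3296 intr=34.4304 cont=33.9552 V=34.4304[EX]; j=2 S=86.7807 intr=17.9793 cont=17.5041 V=17.9793[EX]; j=3 S=107.0800 intr=0.0000 cont=4.2007 V=4.2007[hold]; j=4 S=132.1276 intr=0.0000 cont=0.0000 V=0.0000[hold]; j=5 S=163.0342 intr=0.0000 cont=0.0000 V=0.0000[hold]; j=6 S=201.1703 intr=0.0000 cont=0.0000 V=0.0000[hold]  S*(6)=86.7807
k=5: j=0 S=63.3134 intr=41.4466 cont=40.9714 V=41.4466[EX]; j=1 S=78.1233 intr=26.6367 cont=26.1615 V=26.6367[EX]; j=2 S=96.3975 intr=8.3625 cont=11.1029 V=11.1029[hold]; j=3 S=118.9463 intr=0.0000 cont=2.1101 V=2.1101[hold]; j=4 S=146.7696 intr=0.0000 cont=0.0000 V=0.0000[hold]; j=5 S=181.1012 intr=0.0000 cont=0.0000 V=0.0000[hold]  S*(5)=78.1233
k=4: j=0 S=70.3296 intr=34.4304 cont=33.9552 V=34.4304[EX]; j=1 S=86.7807 intr=17.9793 cont=18.8555 V=18.8555[hold]; j=2 S=107.0800 intr=0.0000 cont=6.6178 V=6.6178[hold]; j=3 S=132.1276 intr=0.0000 cont=1.0599 V=1.0599[hold]; j=4 S=163.0342 intr=0.0000 cont=0.0000 V=0.0000[hold]  S*(4)=70.3296
k=3: j=0 S=78.1233 intr=26.6367 cont=26.5936 V=26.6367[EX]; j=1 S=96.3975 intr=8.3625 cont=12.7351 V=12.7351[hold]; j=2 S=118.9463 intr=0.0000 cont=3.8470 V=3.8470[hold]; j=3 S=146.7696 intr=0.0000 cont=0.5324 V=0.5324[hold]  S*(3)=78.1233
k=2: j=0 S=86.7807 intr=17.9793 cont=19.6604 V=19.6604[hold]; j=1 S=107.0800 intr=0.0000 cont=8.2942 V=8.2942[hold]; j=2 S=132.1276 intr=0.0000 cont=2.1950 V=2.1950[hold]  S*(2)=-
k=1: j=0 S=96.3975 intr=8.3625 cont=13.9661 V=13.9661[hold]; j=1 S=118.9463 intr=0.0000 cont=5.2488 V=5.2488[hold]  S*(1)=-
k=0: j=0 S=107.0800 intr=0.0000 cont=9.6039 V=9.6039[hold]  S*(0)=-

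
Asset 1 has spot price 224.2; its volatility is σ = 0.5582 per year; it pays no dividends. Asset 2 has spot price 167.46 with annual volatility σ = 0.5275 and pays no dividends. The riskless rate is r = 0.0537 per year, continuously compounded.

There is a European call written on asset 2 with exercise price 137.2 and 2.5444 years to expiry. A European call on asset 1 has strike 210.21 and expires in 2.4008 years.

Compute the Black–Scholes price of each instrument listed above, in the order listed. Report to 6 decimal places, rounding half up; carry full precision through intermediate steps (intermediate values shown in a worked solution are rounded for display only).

price(asset 2 call K=137.2) = 74.128935
price(asset 1 call K=210.21) = 89.721508

[asset 2 call K=137.2]
σ√T = 0.5275·√2.5444 = 0.841425
d₁ = (ln(S/K) + (r+σ²/2)T) / (σ√T) = (ln(167.46/137.2) + (0.0537+0.5275²/2)·2.5444) / 0.841425 = (0.199305 + 0.490632) / 0.841425 = 0.819963
d₂ = d₁ − σ√T = 0.819963 − 0.841425 = -0.021462
e^{−rT} = 0.872289
N(d₁) = 0.793881,  N(d₂) = 0.491439
price = S·N(d₁) − K·e^{−rT}·N(d₂) = 132.943363 − 58.814428 = 74.128935
[asset 1 call K=210.21]
σ√T = 0.5582·√2.4008 = 0.864904
d₁ = (ln(S/K) + (r+σ²/2)T) / (σ√T) = (ln(224.2/210.21) + (0.0537+0.5582²/2)·2.4008) / 0.864904 = (0.064431 + 0.502952) / 0.864904 = 0.656008
d₂ = d₁ − σ√T = 0.656008 − 0.864904 = -0.208896
e^{−rT} = 0.879042
N(d₁) = 0.744090,  N(d₂) = 0.417265
price = S·N(d₁) − K·e^{−rT}·N(d₂) = 166.825087 − 77.103578 = 89.721508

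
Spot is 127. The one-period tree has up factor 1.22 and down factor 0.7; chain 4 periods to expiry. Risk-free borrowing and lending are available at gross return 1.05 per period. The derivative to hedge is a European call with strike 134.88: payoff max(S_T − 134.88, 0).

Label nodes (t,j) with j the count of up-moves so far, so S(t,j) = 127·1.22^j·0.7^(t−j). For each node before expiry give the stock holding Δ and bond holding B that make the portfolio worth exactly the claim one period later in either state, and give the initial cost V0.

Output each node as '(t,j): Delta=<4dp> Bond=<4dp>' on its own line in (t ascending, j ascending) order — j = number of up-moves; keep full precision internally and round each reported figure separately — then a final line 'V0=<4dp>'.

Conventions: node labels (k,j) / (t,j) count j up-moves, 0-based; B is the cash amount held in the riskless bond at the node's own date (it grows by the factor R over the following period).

(0,0): Delta=0.6326 Bond=-46.9005
(1,0): Delta=0.2360 Bond=-13.9863
(1,1): Delta=0.7431 Bond=-66.3715
(2,0): Delta=0.0000 Bond=0.0000
(2,1): Delta=0.3018 Bond=-21.8186
(2,2): Delta=0.8661 Bond=-92.9419
(3,0): Delta=0.0000 Bond=0.0000
(3,1): Delta=0.0000 Bond=0.0000
(3,2): Delta=0.3859 Bond=-34.0370
(3,3): Delta=1.0000 Bond=-128.4571
V0=33.4405

No-arbitrage ⇒ martingale measure with p* = (R−d)/(u−d) = 0.6731.
Terminal payoffs: V(4,0)=0.0000, V(4,1)=0.0000, V(4,2)=0.0000, V(4,3)=26.5489, V(4,4)=146.4675
(3,0): S=43.5610. Δ = (V_up−V_dn)/(S_up−S_dn) = (0.0000−0.0000)/(53.1444−30.4927) = 0.0000. V = [p*·0.0000 + (1−p*)·0.0000]/1.05 = 0.0000. B = V − Δ·S = 0.0000.
(3,1): S=75.9206. Δ = (V_up−V_dn)/(S_up−S_dn) = (0.0000−0.0000)/(92.6231−53.1444) = 0.0000. V = [p*·0.0000 + (1−p*)·0.0000]/1.05 = 0.0000. B = V − Δ·S = 0.0000.
(3,2): S=132.3188. Δ = (V_up−V_dn)/(S_up−S_dn) = (26.5489−0.0000)/(161.4289−92.6231) = 0.3859. V = [p*·26.5489 + (1−p*)·0.0000]/1.05 = 17.0185. B = V − Δ·S = -34.0370.
(3,3): S=230.6127. Δ = (V_up−V_dn)/(S_up−S_dn) = (146.4675−26.5489)/(281.3475−161.4289) = 1.0000. V = [p*·146.4675 + (1−p*)·26.5489]/1.05 = 102.1556. B = V − Δ·S = -128.4571.
(2,0): S=62.2300. Δ = (V_up−V_dn)/(S_up−S_dn) = (0.0000−0.0000)/(75.9206−43.5610) = 0.0000. V = [p*·0.0000 + (1−p*)·0.0000]/1.05 = 0.0000. B = V − Δ·S = 0.0000.
(2,1): S=108.4580. Δ = (V_up−V_dn)/(S_up−S_dn) = (17.0185−0.0000)/(132.3188−75.9206) = 0.3018. V = [p*·17.0185 + (1−p*)·0.0000]/1.05 = 10.9093. B = V − Δ·S = -21.8186.
(2,2): S=189.0268. Δ = (V_up−V_dn)/(S_up−S_dn) = (102.1556−17.0185)/(230.6127−132.3188) = 0.8661. V = [p*·102.1556 + (1−p*)·17.0185]/1.05 = 70.7831. B = V − Δ·S = -92.9419.
(1,0): S=88.9000. Δ = (V_up−V_dn)/(S_up−S_dn) = (10.9093−0.0000)/(108.4580−62.2300) = 0.2360. V = [p*·10.9093 + (1−p*)·0.0000]/1.05 = 6.9931. B = V − Δ·S = -13.9863.
(1,1): S=154.9400. Δ = (V_up−V_dn)/(S_up−S_dn) = (70.7831−10.9093)/(189.0268−108.4580) = 0.7431. V = [p*·70.7831 + (1−p*)·10.9093]/1.05 = 48.7705. B = V − Δ·S = -66.3715.
(0,0): S=127.0000. Δ = (V_up−V_dn)/(S_up−S_dn) = (48.7705−6.9931)/(154.9400−88.9000) = 0.6326. V = [p*·48.7705 + (1−p*)·6.9931]/1.05 = 33.4405. B = V − Δ·S = -46.9005.
Check: Δ(0,0)·S0 + B(0,0) = 33.4405 = V0.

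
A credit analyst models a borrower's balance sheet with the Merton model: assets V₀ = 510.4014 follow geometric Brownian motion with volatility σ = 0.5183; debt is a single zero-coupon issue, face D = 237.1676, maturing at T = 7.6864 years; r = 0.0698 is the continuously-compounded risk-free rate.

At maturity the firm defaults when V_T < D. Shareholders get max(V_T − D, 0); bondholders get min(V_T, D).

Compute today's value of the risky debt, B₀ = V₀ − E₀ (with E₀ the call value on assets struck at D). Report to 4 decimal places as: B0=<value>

Equity is a call on the firm's assets struck at D = 237.1676:
d₁ = [ln(V₀/D) + (r + σ²/2)T] / (σ√T)
   = [ln(510.4014/237.1676) + (0.0698 + 0.5·0.5183²)·7.6864] / (0.5183·√7.6864)
   = [0.766430 + 1.568928] / 1.436953 = 1.625215
d₂ = d₁ − σ√T = 1.625215 − 1.436953 = 0.188262
N(d₁) = 0.947942,  N(d₂) = 0.574664,  e^(−rT) = 0.584785
E₀ = V₀·N(d₁) − D·e^(−rT)·N(d₂)
   = 510.4014·0.947942 − 237.1676·0.584785·0.574664 = 404.129350
B₀ = V₀ − E₀ = 510.4014 − 404.129350 = 106.272050

B0=106.2720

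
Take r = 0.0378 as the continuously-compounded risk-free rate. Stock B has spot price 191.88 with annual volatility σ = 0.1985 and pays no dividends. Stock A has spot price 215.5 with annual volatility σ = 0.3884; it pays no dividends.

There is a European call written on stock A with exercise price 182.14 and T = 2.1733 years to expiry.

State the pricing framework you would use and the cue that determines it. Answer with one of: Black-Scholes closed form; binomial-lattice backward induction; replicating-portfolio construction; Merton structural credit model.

Key observation: with stock A following a GBM at constant σ and r, the European call struck at 182.14 prices in closed form — nothing here needs a stepwise model or a balance sheet.

framework: Black-Scholes closed form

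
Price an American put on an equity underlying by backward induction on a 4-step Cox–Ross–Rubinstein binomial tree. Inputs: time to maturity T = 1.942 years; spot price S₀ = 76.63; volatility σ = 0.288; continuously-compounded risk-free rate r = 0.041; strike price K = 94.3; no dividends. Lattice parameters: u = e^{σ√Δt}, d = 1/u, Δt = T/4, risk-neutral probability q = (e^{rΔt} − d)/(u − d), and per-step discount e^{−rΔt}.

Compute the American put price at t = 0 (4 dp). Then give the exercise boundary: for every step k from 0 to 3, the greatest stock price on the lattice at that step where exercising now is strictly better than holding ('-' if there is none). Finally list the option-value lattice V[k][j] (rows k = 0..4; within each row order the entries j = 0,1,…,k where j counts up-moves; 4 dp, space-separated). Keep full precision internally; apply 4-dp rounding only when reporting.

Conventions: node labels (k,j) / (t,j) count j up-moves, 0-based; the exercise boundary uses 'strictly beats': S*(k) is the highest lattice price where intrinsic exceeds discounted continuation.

params: Δt=0.48550 u=1.22222 d=0.81818 q=0.49976 e^(-rΔt)=0.98029
t_4 payoffs: 59.9604 43.0024 17.6700 0.0000 0.0000
t_3: node(3,0) S=41.9707 payoff=52.3293 vs cont=50.4708 → 52.3293 [stop]  node(3,1) S=62.6972 payoff=31.6028 vs cont=29.7443 → 31.6028 [stop]  node(3,2) S=93.6590 payoff=0.6410 vs cont=8.6650 → 8.6650 [wait]  node(3,3) S=139.9108 payoff=0.0000 vs cont=0.0000 → 0.0000 [wait]  ⇒ S*(3)=62.6972
t_2: node(2,0) S=51.2976 payoff=43.0024 vs cont=41.1439 → 43.0024 [stop]  node(2,1) S=76.6300 payoff=17.6700 vs cont=19.7425 → 19.7425 [wait]  node(2,2) S=114.4723 payoff=0.0000 vs cont=4.2492 → 4.2492 [wait]  ⇒ S*(2)=51.2976
t_1: node(1,0) S=62.6972 payoff=31.6028 vs cont=30.7596 → 31.6028 [stop]  node(1,1) S=93.6590 payoff=0.6410 vs cont=11.7631 → 11.7631 [wait]  ⇒ S*(1)=62.6972
t_0: node(0,0) S=76.6300 payoff=17.6700 vs cont=21.2603 → 21.2603 [wait]  ⇒ S*(0)=-

price = 21.2603
boundary = - 62.6972 51.2976 62.6972
tree:
21.2603
31.6028 11.7631
43.0024 19.7425 4.2492
52.3293 31.6028 8.6650 0.0000
59.9604 43.0024 17.6700 0.0000 0.0000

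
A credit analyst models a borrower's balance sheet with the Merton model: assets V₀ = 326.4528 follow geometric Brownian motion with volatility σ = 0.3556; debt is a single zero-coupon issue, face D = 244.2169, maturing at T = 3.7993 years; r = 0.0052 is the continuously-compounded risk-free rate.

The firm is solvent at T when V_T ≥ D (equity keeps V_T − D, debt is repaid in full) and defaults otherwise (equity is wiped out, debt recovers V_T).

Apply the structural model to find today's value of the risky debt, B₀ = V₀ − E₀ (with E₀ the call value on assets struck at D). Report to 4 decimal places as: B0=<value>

B0=199.0685

Apply the equity-as-call identities (strike 244.2169, horizon 3.7993 years):
d₁ = [ln(V₀/D) + (r + σ²/2)T] / (σ√T)
   = [ln(326.4528/244.2169) + (0.0052 + 0.5·0.3556²)·3.7993] / (0.3556·√3.7993)
   = [0.290229 + 0.259970] / 0.693128 = 0.793790
d₂ = d₁ − σ√T = 0.793790 − 0.693128 = 0.100662
N(d₁) = 0.786341,  N(d₂) = 0.540091,  e^(−rT) = 0.980438
E₀ = V₀·N(d₁) − D·e^(−rT)·N(d₂)
   = 326.4528·0.786341 − 244.2169·0.980438·0.540091 = 127.384309
B₀ = V₀ − E₀ = 326.4528 − 127.384309 = 199.068491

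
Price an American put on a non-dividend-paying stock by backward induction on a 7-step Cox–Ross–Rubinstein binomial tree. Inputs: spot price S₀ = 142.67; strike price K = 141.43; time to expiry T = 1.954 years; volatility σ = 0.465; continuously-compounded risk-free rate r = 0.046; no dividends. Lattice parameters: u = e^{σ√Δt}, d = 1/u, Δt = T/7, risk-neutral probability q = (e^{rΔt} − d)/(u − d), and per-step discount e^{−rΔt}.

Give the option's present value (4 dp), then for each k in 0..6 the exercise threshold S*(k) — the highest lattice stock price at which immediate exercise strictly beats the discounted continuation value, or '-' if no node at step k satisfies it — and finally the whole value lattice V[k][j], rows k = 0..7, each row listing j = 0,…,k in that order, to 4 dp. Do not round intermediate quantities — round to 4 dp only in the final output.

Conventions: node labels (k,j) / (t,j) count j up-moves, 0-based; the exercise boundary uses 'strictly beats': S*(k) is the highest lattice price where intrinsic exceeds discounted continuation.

Δt=0.27914  u=1.27849  d=0.78217  q=0.46493  discount=0.98724
step 7 (expiry): payoffs max(K−S,0) = 115.8761 99.6614 73.1580 29.8372 0.0000 0.0000 0.0000 0.0000
step 6: (k=6,j=0): S=32.6703, K−S=108.7597, hold=106.9553 ⇒ V=108.7597 exercise | (k=6,j=1): S=53.4006, K−S=88.0294, hold=86.2249 ⇒ V=88.0294 exercise | (k=6,j=2): S=87.2850, K−S=54.1450, hold=52.3406 ⇒ V=54.1450 exercise | (k=6,j=3): S=142.6700, K−S=0.0000, hold=15.7614 ⇒ V=15.7614 continue | (k=6,j=4): S=233.1985, K−S=0.0000, hold=0.0000 ⇒ V=0.0000 continue | (k=6,j=5): S=381.1703, K−S=0.0000, hold=0.0000 ⇒ V=0.0000 continue | (k=6,j=6): S=623.0346, K−S=0.0000, hold=0.0000 ⇒ V=0.0000 continue  boundary S*=87.2850
step 5: (k=5,j=0): S=41.7686, K−S=99.6614, hold=97.8570 ⇒ V=99.6614 exercise | (k=5,j=1): S=68.2720, K−S=73.1580, hold=71.3535 ⇒ V=73.1580 exercise | (k=5,j=2): S=111.5928, K−S=29.8372, hold=35.8364 ⇒ V=35.8364 continue | (k=5,j=3): S=182.4019, K−S=0.0000, hold=8.3259 ⇒ V=8.3259 continue | (k=5,j=4): S=298.1415, K−S=0.0000, hold=0.0000 ⇒ V=0.0000 continue | (k=5,j=5): S=487.3215, K−S=0.0000, hold=0.0000 ⇒ V=0.0000 continue  boundary S*=68.2720
step 4: (k=4,j=0): S=53.4006, K−S=88.0294, hold=86.2249 ⇒ V=88.0294 exercise | (k=4,j=1): S=87.2850, K−S=54.1450, hold=55.0942 ⇒ V=55.0942 continue | (k=4,j=2): S=142.6700, K−S=0.0000, hold=22.7520 ⇒ V=22.7520 continue | (k=4,j=3): S=233.1985, K−S=0.0000, hold=4.3981 ⇒ V=4.3981 continue | (k=4,j=4): S=381.1703, K−S=0.0000, hold=0.0000 ⇒ V=0.0000 continue  boundary S*=53.4006
step 3: (k=3,j=0): S=68.2720, K−S=73.1580, hold=71.7892 ⇒ V=73.1580 exercise | (k=3,j=1): S=111.5928, K−S=29.8372, hold=39.5464 ⇒ V=39.5464 continue | (k=3,j=2): S=182.4019, K−S=0.0000, hold=14.0374 ⇒ V=14.0374 continue | (k=3,j=3): S=298.1415, K−S=0.0000, hold=2.3233 ⇒ V=2.3233 continue  boundary S*=68.2720
step 2: (k=2,j=0): S=87.2850, K−S=54.1450, hold=56.7970 ⇒ V=56.7970 continue | (k=2,j=1): S=142.6700, K−S=0.0000, hold=27.3333 ⇒ V=27.3333 continue | (k=2,j=2): S=233.1985, K−S=0.0000, hold=8.4816 ⇒ V=8.4816 continue  boundary S*=-
step 1: (k=1,j=0): S=111.5928, K−S=29.8372, hold=42.5487 ⇒ V=42.5487 continue | (k=1,j=1): S=182.4019, K−S=0.0000, hold=18.3318 ⇒ V=18.3318 continue  boundary S*=-
step 0: (k=0,j=0): S=142.6700, K−S=0.0000, hold=30.8904 ⇒ V=30.8904 continue  boundary S*=-

price = 30.8904
boundary = - - - 68.2720 53.4006 68.2720 87.2850
tree:
30.8904
42.5487 18.3318
56.7970 27.3333 8.4816
73.1580 39.5464 14.0374 2.3233
88.0294 55.0942 22.7520 4.3981 0.0000
99.6614 73.1580 35.8364 8.3259 0.0000 0.0000
108.7597 88.0294 54.1450 15.7614 0.0000 0.0000 0.0000
115.8761 99.6614 73.1580 29.8372 0.0000 0.0000 0.0000 0.0000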